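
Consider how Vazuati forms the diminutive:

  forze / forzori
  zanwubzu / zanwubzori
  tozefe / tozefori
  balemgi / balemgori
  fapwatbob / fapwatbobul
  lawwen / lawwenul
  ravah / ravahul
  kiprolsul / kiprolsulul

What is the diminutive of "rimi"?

rimori

forze and lawwen both have last vowel 'e' yet inflect differently (forzori, lawwenul), so the last vowel is not what conditions the rule; whether the stem ends in a vowel or a consonant is.
"rimi" ends in a vowel. The stems ending in a vowel (forze → forzori, zanwubzu → zanwubzori, tozefe → tozefori) drop the final letter and add -ori.
The other pattern: stems ending in a consonant add -ul.
So rimi → rimori.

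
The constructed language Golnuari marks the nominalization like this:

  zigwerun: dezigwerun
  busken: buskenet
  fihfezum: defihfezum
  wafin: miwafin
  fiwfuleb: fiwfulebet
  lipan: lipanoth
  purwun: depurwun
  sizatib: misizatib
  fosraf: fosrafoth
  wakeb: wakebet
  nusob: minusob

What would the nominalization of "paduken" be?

"paduken" has last vowel 'e'. The stems whose last vowel is 'e' (wakeb → wakebet, fiwfuleb → fiwfulebet, busken → buskenet) add -et.
The other patterns: stems whose last vowel is 'a' add -oth; stems whose last vowel is 'u' add the prefix de-; stems whose last vowel is 'i' or 'o' add the prefix mi-.
So paduken → padukenet.

padukenet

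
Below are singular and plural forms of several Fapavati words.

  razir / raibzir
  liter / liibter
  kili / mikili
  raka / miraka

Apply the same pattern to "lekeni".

milekeni

razir and kili both have last vowel 'i' yet inflect differently (raibzir, mikili), so the last vowel is not what conditions the rule; whether the stem ends in a vowel or a consonant is.
"lekeni" ends in a vowel. The stems ending in a vowel (raka → miraka, kili → mikili) add the prefix mi-.
The other pattern: stems ending in a consonant insert -ib- after the first vowel.
So lekeni → milekeni.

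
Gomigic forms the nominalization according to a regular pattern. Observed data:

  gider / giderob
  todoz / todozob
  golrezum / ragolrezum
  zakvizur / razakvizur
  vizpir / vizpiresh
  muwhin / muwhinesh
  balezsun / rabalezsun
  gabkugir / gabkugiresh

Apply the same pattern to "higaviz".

higavizesh

muwhin and balezsun both end in -n yet inflect differently (muwhinesh, rabalezsun), so the final letter is not what conditions the rule; the last vowel is.
"higaviz" has last vowel 'i'. The stems whose last vowel is 'i' (vizpir → vizpiresh, gabkugir → gabkugiresh, muwhin → muwhinesh) add -esh.
The other patterns: stems whose last vowel is 'u' add the prefix ra-; stems whose last vowel is 'e' or 'o' add -ob.
So higaviz → higavizesh.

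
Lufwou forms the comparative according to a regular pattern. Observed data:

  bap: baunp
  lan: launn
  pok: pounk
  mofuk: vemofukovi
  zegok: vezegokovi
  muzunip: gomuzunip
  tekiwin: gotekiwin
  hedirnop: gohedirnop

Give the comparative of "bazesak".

gobazesak

pok and mofuk both end in -k yet inflect differently (pounk, vemofukovi), so the final letter is not what conditions the rule; the number of vowels is.
"bazesak" has 3 vowels. The stems with 3 vowels (muzunip → gomuzunip, tekiwin → gotekiwin, hedirnop → gohedirnop) add the prefix go-.
The other patterns: stems with 1 vowel insert -un- after the first vowel; stems with 2 vowels add ve- … -ovi around the stem.
So bazesak → gobazesak.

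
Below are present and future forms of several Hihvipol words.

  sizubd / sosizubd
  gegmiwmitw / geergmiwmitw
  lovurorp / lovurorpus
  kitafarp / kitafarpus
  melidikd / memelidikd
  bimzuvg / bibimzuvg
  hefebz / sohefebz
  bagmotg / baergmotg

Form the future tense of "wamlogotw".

waermlogotw

"wamlogotw" has second-to-last letter 't'. The stems whose second-to-last letter is 't' (bagmotg → baergmotg, gegmiwmitw → geergmiwmitw) insert -er- after the first vowel.
So wamlogotw → waermlogotw.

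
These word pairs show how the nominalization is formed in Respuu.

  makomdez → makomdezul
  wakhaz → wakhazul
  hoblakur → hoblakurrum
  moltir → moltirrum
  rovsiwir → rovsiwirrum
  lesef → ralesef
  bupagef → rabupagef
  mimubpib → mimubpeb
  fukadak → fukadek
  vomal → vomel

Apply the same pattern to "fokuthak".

fokuthek

makomdez and lesef both have last vowel 'e' yet inflect differently (makomdezul, ralesef), so the last vowel is not what conditions the rule; the final letter is.
"fokuthak" ends in -k. The one such stem in the data (fukadak → fukadek) changes the last vowel to 'e' (as do mimubpib, vomal), so the same rule applies.
So fokuthak → fokuthek.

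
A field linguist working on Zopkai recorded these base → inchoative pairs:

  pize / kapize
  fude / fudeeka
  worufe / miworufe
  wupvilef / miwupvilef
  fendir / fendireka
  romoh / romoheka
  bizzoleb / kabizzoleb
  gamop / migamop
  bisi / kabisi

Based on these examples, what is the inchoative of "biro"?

kabiro

worufe and fude both end in -e yet inflect differently (miworufe, fudeeka), so the final letter is not what conditions the rule; the first letter is.
"biro" begins with b-. The stems beginning with b- (bizzoleb → kabizzoleb, bisi → kabisi) add the prefix ka-.
The other patterns: stems beginning with g- or w- add the prefix mi-; stems beginning with f- or r- add -eka.
So biro → kabiro.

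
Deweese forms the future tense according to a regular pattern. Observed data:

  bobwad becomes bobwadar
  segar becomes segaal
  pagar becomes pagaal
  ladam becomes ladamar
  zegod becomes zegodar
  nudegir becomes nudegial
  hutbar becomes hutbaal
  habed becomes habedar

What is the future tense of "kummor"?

segar and bobwad both have last vowel 'a' yet inflect differently (segaal, bobwadar), so the last vowel is not what conditions the rule; the final letter is.
"kummor" ends in -r. The stems ending in -r (segar → segaal, pagar → pagaal, nudegir → nudegial) drop the final letter and add -al.
So kummor → kummoal.

kummoal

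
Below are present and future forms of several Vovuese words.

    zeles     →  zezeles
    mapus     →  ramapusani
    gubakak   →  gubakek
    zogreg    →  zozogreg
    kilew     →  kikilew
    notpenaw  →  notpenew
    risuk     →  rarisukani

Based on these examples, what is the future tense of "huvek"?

huhuvek

"huvek" has last vowel 'e'. The stems whose last vowel is 'e' (zeles → zezeles, zogreg → zozogreg, kilew → kikilew) repeat the first consonant+vowel as a prefix.
So huvek → huhuvek.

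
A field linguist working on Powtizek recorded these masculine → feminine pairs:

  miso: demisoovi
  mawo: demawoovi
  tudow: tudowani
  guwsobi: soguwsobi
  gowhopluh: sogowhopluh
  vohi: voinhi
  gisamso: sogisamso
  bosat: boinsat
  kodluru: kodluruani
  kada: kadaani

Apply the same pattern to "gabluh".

vohi and guwsobi both end in -i yet inflect differently (voinhi, soguwsobi), so the final letter is not what conditions the rule; the first letter is.
"gabluh" begins with g-. The stems beginning with g- (gisamso → sogisamso, guwsobi → soguwsobi, gowhopluh → sogowhopluh) add the prefix so-.
The other patterns: stems beginning with b- or v- insert -in- after the first vowel; stems beginning with m- add de- … -ovi around the stem; stems beginning with k- or t- add -ani.
So gabluh → sogabluh.

sogabluh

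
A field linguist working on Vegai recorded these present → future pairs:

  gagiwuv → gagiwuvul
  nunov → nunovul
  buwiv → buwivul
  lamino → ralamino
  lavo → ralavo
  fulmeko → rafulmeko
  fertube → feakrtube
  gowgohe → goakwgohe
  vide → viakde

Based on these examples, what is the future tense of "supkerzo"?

"supkerzo" ends in -o. The stems ending in -o (lamino → ralamino, lavo → ralavo, fulmeko → rafulmeko) add the prefix ra-.
The other patterns: stems ending in -v add -ul; stems ending in -e insert -ak- after the first vowel.
So supkerzo → rasupkerzo.

rasupkerzo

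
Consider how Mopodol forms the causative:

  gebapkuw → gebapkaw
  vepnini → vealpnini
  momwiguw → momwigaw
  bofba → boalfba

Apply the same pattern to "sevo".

sealvo

vepnini and momwiguw both have 3 vowels yet inflect differently (vealpnini, momwigaw), so the number of vowels is not what conditions the rule; whether the stem ends in a vowel or a consonant is.
"sevo" ends in a vowel. The stems ending in a vowel (bofba → boalfba, vepnini → vealpnini) insert -al- after the first vowel.
So sevo → sealvo.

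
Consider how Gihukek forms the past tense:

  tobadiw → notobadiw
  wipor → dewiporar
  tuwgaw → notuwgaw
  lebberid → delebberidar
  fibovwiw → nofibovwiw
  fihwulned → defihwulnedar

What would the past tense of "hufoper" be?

dehufoperar

fibovwiw and lebberid both have last vowel 'i' yet inflect differently (nofibovwiw, delebberidar), so the last vowel is not what conditions the rule; the final letter is.
"hufoper" ends in -r. The one such stem in the data (wipor → dewiporar) adds de- … -ar around the stem, so the same rule applies.
The other pattern: stems ending in -w add the prefix no-.
So hufoper → dehufoperar.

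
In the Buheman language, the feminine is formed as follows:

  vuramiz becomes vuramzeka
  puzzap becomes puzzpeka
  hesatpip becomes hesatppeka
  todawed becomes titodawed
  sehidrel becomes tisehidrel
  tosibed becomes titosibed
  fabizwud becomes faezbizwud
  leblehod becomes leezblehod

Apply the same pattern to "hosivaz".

hosivzeka

todawed and fabizwud both end in -d yet inflect differently (titodawed, faezbizwud), so the final letter is not what conditions the rule; the last vowel is.
"hosivaz" has last vowel 'a'. The one such stem in the data (puzzap → puzzpeka) deletes the last vowel and adds -eka (as do vuramiz, hesatpip), so the same rule applies.
The other patterns: stems whose last vowel is 'e' add the prefix ti-; stems whose last vowel is 'o' or 'u' insert -ez- after the first vowel.
So hosivaz → hosivzeka.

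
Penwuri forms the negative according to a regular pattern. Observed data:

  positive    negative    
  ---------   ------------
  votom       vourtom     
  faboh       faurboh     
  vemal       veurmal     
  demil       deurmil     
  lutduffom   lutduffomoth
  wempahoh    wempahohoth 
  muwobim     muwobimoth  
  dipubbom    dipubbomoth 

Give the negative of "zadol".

zaurdol

votom and lutduffom both end in -m yet inflect differently (vourtom, lutduffomoth), so the final letter is not what conditions the rule; the number of vowels is.
"zadol" has 2 vowels. The stems with 2 vowels (votom → vourtom, faboh → faurboh, vemal → veurmal) insert -ur- after the first vowel.
The other pattern: stems with 3 vowels add -oth.
So zadol → zaurdol.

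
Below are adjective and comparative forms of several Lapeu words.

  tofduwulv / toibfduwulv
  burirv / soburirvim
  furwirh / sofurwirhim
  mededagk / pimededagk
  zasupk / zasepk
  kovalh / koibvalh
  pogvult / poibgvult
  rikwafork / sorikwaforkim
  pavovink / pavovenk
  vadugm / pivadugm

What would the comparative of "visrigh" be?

kovalh and furwirh both end in -h yet inflect differently (koibvalh, sofurwirhim), so the final letter is not what conditions the rule; the second-to-last letter is.
"visrigh" has second-to-last letter 'g'. The stems whose second-to-last letter is 'g' (mededagk → pimededagk, vadugm → pivadugm) add the prefix pi-.
So visrigh → pivisrigh.

pivisrigh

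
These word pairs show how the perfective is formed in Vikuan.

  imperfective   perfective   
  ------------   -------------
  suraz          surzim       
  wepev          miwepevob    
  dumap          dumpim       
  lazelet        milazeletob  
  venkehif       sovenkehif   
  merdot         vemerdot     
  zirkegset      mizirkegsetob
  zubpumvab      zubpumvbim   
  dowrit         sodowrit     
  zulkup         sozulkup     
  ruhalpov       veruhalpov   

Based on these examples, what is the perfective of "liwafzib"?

soliwafzib

"liwafzib" has last vowel 'i'. The stems whose last vowel is 'i' (venkehif → sovenkehif, dowrit → sodowrit) add the prefix so-.
So liwafzib → soliwafzib.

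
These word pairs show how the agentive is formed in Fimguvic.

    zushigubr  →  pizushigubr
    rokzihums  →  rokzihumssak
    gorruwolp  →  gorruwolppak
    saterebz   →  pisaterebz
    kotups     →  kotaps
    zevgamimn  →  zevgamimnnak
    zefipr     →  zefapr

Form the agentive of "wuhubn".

zefipr and zushigubr both end in -r yet inflect differently (zefapr, pizushigubr), so the final letter is not what conditions the rule; the second-to-last letter is.
"wuhubn" has second-to-last letter 'b'. The stems whose second-to-last letter is 'b' (saterebz → pisaterebz, zushigubr → pizushigubr) add the prefix pi-.
So wuhubn → piwuhubn.

piwuhubn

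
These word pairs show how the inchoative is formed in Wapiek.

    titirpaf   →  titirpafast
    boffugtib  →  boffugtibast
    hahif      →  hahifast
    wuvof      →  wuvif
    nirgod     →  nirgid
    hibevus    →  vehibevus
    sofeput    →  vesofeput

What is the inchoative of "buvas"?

titirpaf and wuvof both end in -f yet inflect differently (titirpafast, wuvif), so the final letter is not what conditions the rule; the last vowel is.
"buvas" has last vowel 'a'. The one such stem in the data (titirpaf → titirpafast) adds -ast, so the same rule applies.
So buvas → buvasast.

buvasast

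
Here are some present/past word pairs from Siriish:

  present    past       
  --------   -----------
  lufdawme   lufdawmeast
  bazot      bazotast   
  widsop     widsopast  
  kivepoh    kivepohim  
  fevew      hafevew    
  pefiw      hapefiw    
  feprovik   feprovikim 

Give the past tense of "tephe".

tepheast

pefiw and feprovik both have last vowel 'i' yet inflect differently (hapefiw, feprovikim), so the last vowel is not what conditions the rule; the final letter is.
"tephe" ends in -e. The one such stem in the data (lufdawme → lufdawmeast) adds -ast, so the same rule applies.
So tephe → tepheast.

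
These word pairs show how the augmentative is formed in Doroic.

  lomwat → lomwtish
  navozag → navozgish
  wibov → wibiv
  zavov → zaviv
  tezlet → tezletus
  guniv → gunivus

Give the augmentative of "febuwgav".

"febuwgav" has last vowel 'a'. The stems whose last vowel is 'a' (lomwat → lomwtish, navozag → navozgish) delete the last vowel and add -ish.
The other patterns: stems whose last vowel is 'o' change the last vowel to 'i'; stems whose last vowel is 'e' or 'i' add -us.
So febuwgav → febuwgvish.

febuwgvish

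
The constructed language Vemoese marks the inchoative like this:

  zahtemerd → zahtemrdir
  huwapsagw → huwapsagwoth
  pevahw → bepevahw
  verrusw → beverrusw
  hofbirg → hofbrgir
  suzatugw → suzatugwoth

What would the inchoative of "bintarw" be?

bintrwir

"bintarw" has second-to-last letter 'r'. The stems whose second-to-last letter is 'r' (hofbirg → hofbrgir, zahtemerd → zahtemrdir) delete the last vowel and add -ir.
So bintarw → bintrwir.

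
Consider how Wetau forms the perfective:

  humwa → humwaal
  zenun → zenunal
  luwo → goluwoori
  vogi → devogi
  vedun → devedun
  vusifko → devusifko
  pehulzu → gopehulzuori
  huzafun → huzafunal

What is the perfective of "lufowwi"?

golufowwiori

zenun and vedun both end in -n yet inflect differently (zenunal, devedun), so the final letter is not what conditions the rule; the first letter is.
"lufowwi" begins with l-. The one such stem in the data (luwo → goluwoori) adds go- … -ori around the stem, so the same rule applies.
The other patterns: stems beginning with h- or z- add -al; stems beginning with v- add the prefix de-.
So lufowwi → golufowwiori.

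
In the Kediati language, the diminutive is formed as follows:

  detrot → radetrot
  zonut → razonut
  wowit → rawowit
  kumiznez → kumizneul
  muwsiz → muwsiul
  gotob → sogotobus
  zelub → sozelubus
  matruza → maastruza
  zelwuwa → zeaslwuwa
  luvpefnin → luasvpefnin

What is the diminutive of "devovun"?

wowit and muwsiz both have last vowel 'i' yet inflect differently (rawowit, muwsiul), so the last vowel is not what conditions the rule; the final letter is.
"devovun" ends in -n. The one such stem in the data (luvpefnin → luasvpefnin) inserts -as- after the first vowel (as do matruza, zelwuwa), so the same rule applies.
The other patterns: stems ending in -t add the prefix ra-; stems ending in -z drop the final letter and add -ul; stems ending in -b add so- … -us around the stem.
So devovun → deasvovun.

deasvovun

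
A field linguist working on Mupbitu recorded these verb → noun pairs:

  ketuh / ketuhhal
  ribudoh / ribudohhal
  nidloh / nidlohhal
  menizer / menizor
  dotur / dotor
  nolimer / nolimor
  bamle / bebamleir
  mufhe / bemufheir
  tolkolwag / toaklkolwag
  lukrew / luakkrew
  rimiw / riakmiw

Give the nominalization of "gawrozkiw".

ketuh and dotur both have last vowel 'u' yet inflect differently (ketuhhal, dotor), so the last vowel is not what conditions the rule; the final letter is.
"gawrozkiw" ends in -w. The stems ending in -w (lukrew → luakkrew, rimiw → riakmiw) insert -ak- after the first vowel.
So gawrozkiw → gaakwrozkiw.

gaakwrozkiw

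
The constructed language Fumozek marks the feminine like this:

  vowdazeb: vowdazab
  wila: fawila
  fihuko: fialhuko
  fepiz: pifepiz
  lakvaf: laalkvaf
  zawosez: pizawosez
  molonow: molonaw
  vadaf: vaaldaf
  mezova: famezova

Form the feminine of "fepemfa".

fafepemfa

"fepemfa" ends in -a. The stems ending in -a (mezova → famezova, wila → fawila) add the prefix fa-.
The other patterns: stems ending in -z add the prefix pi-; stems ending in -b or -w change the last vowel to 'a'; stems ending in -f or -o insert -al- after the first vowel.
So fepemfa → fafepemfa.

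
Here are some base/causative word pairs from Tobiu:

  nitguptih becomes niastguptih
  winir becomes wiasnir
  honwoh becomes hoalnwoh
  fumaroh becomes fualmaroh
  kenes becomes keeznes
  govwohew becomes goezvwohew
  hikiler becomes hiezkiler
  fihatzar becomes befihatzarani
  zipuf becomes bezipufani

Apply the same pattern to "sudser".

suezdser

nitguptih and honwoh both end in -h yet inflect differently (niastguptih, hoalnwoh), so the final letter is not what conditions the rule; the last vowel is.
"sudser" has last vowel 'e'. The stems whose last vowel is 'e' (kenes → keeznes, govwohew → goezvwohew, hikiler → hiezkiler) insert -ez- after the first vowel.
The other patterns: stems whose last vowel is 'i' insert -as- after the first vowel; stems whose last vowel is 'o' insert -al- after the first vowel; stems whose last vowel is 'a' or 'u' add be- … -ani around the stem.
So sudser → suezdser.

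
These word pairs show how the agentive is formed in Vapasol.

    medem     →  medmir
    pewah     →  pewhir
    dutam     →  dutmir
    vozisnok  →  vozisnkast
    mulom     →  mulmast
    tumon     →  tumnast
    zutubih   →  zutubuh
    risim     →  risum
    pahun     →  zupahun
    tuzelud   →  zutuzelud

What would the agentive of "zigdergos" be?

"zigdergos" has last vowel 'o'. The stems whose last vowel is 'o' (vozisnok → vozisnkast, mulom → mulmast, tumon → tumnast) delete the last vowel and add -ast.
The other patterns: stems whose last vowel is 'a' or 'e' delete the last vowel and add -ir; stems whose last vowel is 'i' change the last vowel to 'u'; stems whose last vowel is 'u' add the prefix zu-.
So zigdergos → zigdergsast.

zigdergsast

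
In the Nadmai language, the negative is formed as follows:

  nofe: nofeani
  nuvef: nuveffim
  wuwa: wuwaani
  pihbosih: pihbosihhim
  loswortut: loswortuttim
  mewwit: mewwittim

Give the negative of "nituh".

"nituh" ends in a consonant. The stems ending in a consonant (mewwit → mewwittim, loswortut → loswortuttim, pihbosih → pihbosihhim) double the final consonant and add -im.
The other pattern: stems ending in a vowel add -ani.
So nituh → nituhhim.

nituhhim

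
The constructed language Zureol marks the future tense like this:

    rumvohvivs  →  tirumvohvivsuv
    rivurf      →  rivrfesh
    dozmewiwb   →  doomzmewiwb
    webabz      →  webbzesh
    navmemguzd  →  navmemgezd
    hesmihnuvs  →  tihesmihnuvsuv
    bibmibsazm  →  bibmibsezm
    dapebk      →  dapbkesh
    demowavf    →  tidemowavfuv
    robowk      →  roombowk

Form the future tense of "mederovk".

demowavf and rivurf both end in -f yet inflect differently (tidemowavfuv, rivrfesh), so the final letter is not what conditions the rule; the second-to-last letter is.
"mederovk" has second-to-last letter 'v'. The stems whose second-to-last letter is 'v' (hesmihnuvs → tihesmihnuvsuv, rumvohvivs → tirumvohvivsuv, demowavf → tidemowavfuv) add ti- … -uv around the stem.
The other patterns: stems whose second-to-last letter is 'z' change the last vowel to 'e'; stems whose second-to-last letter is 'w' insert -om- after the first vowel; stems whose second-to-last letter is 'b' or 'r' delete the last vowel and add -esh.
So mederovk → timederovkuv.

timederovkuv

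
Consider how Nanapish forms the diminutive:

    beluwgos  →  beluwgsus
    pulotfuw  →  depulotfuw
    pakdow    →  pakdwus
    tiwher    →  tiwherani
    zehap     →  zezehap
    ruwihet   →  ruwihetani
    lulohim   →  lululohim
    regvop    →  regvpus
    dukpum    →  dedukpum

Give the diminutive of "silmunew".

silmunewani

pakdow and pulotfuw both end in -w yet inflect differently (pakdwus, depulotfuw), so the final letter is not what conditions the rule; the last vowel is.
"silmunew" has last vowel 'e'. The stems whose last vowel is 'e' (ruwihet → ruwihetani, tiwher → tiwherani) add -ani.
The other patterns: stems whose last vowel is 'o' delete the last vowel and add -us; stems whose last vowel is 'u' add the prefix de-; stems whose last vowel is 'a' or 'i' repeat the first consonant+vowel as a prefix.
So silmunew → silmunewani.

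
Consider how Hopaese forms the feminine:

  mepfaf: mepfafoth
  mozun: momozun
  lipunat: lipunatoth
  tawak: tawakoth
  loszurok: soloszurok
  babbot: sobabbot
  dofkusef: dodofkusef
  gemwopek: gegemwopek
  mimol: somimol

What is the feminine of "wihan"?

babbot and lipunat both end in -t yet inflect differently (sobabbot, lipunatoth), so the final letter is not what conditions the rule; the last vowel is.
"wihan" has last vowel 'a'. The stems whose last vowel is 'a' (mepfaf → mepfafoth, lipunat → lipunatoth, tawak → tawakoth) add -oth.
So wihan → wihanoth.

wihanoth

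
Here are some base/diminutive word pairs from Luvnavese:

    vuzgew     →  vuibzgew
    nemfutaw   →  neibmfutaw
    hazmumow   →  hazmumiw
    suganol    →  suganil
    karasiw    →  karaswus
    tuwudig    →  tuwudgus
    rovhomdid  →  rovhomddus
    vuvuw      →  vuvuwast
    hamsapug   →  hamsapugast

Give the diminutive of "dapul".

dapulast

vuzgew and hazmumow both end in -w yet inflect differently (vuibzgew, hazmumiw), so the final letter is not what conditions the rule; the last vowel is.
"dapul" has last vowel 'u'. The stems whose last vowel is 'u' (vuvuw → vuvuwast, hamsapug → hamsapugast) add -ast.
The other patterns: stems whose last vowel is 'a' or 'e' insert -ib- after the first vowel; stems whose last vowel is 'o' change the last vowel to 'i'; stems whose last vowel is 'i' delete the last vowel and add -us.
So dapul → dapulast.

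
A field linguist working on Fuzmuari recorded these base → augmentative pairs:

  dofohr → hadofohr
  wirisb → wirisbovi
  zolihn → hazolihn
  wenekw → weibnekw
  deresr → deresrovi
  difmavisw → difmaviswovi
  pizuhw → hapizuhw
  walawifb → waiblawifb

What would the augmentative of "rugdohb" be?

harugdohb

difmavisw and pizuhw both end in -w yet inflect differently (difmaviswovi, hapizuhw), so the final letter is not what conditions the rule; the second-to-last letter is.
"rugdohb" has second-to-last letter 'h'. The stems whose second-to-last letter is 'h' (zolihn → hazolihn, pizuhw → hapizuhw, dofohr → hadofohr) add the prefix ha-.
The other patterns: stems whose second-to-last letter is 's' add -ovi; stems whose second-to-last letter is 'f' or 'k' insert -ib- after the first vowel.
So rugdohb → harugdohb.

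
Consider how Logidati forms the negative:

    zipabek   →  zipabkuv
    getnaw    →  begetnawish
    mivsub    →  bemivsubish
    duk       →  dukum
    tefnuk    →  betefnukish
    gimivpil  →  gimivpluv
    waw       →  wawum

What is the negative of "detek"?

bedetekish

waw and getnaw both end in -w yet inflect differently (wawum, begetnawish), so the final letter is not what conditions the rule; the number of vowels is.
"detek" has 2 vowels. The stems with 2 vowels (getnaw → begetnawish, tefnuk → betefnukish, mivsub → bemivsubish) add be- … -ish around the stem.
The other patterns: stems with 1 vowel add -um; stems with 3 vowels delete the last vowel and add -uv.
So detek → bedetekish.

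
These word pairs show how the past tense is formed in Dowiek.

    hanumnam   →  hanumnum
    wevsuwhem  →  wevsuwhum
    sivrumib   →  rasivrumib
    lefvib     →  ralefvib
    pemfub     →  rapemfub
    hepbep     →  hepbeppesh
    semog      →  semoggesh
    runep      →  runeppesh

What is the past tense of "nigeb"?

ranigeb

wevsuwhem and hepbep both have last vowel 'e' yet inflect differently (wevsuwhum, hepbeppesh), so the last vowel is not what conditions the rule; the final letter is.
"nigeb" ends in -b. The stems ending in -b (sivrumib → rasivrumib, lefvib → ralefvib, pemfub → rapemfub) add the prefix ra-.
So nigeb → ranigeb.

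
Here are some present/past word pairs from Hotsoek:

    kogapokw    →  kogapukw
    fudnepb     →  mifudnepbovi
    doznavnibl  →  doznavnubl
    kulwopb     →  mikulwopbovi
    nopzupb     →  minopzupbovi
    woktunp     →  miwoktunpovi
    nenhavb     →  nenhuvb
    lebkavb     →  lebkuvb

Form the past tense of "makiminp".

kulwopb and lebkavb both end in -b yet inflect differently (mikulwopbovi, lebkuvb), so the final letter is not what conditions the rule; the second-to-last letter is.
"makiminp" has second-to-last letter 'n'. The one such stem in the data (woktunp → miwoktunpovi) adds mi- … -ovi around the stem, so the same rule applies.
The other pattern: stems whose second-to-last letter is 'b', 'k' or 'v' change the last vowel to 'u'.
So makiminp → mimakiminpovi.

mimakiminpovi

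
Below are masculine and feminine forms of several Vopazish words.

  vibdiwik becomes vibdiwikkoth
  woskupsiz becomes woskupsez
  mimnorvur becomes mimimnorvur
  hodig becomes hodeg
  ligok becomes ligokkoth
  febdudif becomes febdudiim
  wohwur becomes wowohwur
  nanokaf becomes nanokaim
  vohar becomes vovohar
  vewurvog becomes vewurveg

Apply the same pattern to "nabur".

vohar and nanokaf both have last vowel 'a' yet inflect differently (vovohar, nanokaim), so the last vowel is not what conditions the rule; the final letter is.
"nabur" ends in -r. The stems ending in -r (wohwur → wowohwur, vohar → vovohar, mimnorvur → mimimnorvur) repeat the first consonant+vowel as a prefix.
So nabur → nanabur.

nanabur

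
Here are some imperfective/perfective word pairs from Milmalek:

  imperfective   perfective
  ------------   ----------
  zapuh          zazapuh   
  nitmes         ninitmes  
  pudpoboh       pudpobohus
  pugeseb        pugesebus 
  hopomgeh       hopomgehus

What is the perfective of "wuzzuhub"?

zapuh and hopomgeh both end in -h yet inflect differently (zazapuh, hopomgehus), so the final letter is not what conditions the rule; the number of vowels is.
"wuzzuhub" has 3 vowels. The stems with 3 vowels (pugeseb → pugesebus, hopomgeh → hopomgehus, pudpoboh → pudpobohus) add -us.
The other pattern: stems with 2 vowels repeat the first consonant+vowel as a prefix.
So wuzzuhub → wuzzuhubus.

wuzzuhubus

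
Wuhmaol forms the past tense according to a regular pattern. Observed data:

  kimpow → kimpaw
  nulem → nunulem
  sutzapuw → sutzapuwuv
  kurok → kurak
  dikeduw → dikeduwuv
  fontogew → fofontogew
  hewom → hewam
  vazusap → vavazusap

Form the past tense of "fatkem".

fafatkem

sutzapuw and kimpow both end in -w yet inflect differently (sutzapuwuv, kimpaw), so the final letter is not what conditions the rule; the last vowel is.
"fatkem" has last vowel 'e'. The stems whose last vowel is 'e' (nulem → nunulem, fontogew → fofontogew) repeat the first consonant+vowel as a prefix.
So fatkem → fafatkem.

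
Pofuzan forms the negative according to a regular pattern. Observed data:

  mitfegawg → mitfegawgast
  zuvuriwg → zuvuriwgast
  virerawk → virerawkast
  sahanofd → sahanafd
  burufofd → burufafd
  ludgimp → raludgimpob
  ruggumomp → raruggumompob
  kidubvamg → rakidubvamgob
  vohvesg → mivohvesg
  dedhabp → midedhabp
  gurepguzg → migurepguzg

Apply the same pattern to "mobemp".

"mobemp" has second-to-last letter 'm'. The stems whose second-to-last letter is 'm' (ludgimp → raludgimpob, ruggumomp → raruggumompob, kidubvamg → rakidubvamgob) add ra- … -ob around the stem.
So mobemp → ramobempob.

ramobempob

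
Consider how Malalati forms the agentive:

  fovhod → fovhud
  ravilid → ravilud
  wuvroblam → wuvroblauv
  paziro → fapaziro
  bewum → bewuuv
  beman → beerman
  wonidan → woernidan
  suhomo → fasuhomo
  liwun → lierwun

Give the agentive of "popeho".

fapopeho

liwun and bewum both have last vowel 'u' yet inflect differently (lierwun, bewuuv), so the last vowel is not what conditions the rule; the final letter is.
"popeho" ends in -o. The stems ending in -o (suhomo → fasuhomo, paziro → fapaziro) add the prefix fa-.
So popeho → fapopeho.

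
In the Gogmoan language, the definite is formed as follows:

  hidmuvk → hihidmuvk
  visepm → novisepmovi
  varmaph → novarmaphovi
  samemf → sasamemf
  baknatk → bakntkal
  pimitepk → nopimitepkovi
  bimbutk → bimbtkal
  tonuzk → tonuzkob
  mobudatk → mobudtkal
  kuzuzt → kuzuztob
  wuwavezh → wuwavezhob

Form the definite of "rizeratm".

rizertmal

"rizeratm" has second-to-last letter 't'. The stems whose second-to-last letter is 't' (bimbutk → bimbtkal, mobudatk → mobudtkal, baknatk → bakntkal) delete the last vowel and add -al.
So rizeratm → rizertmal.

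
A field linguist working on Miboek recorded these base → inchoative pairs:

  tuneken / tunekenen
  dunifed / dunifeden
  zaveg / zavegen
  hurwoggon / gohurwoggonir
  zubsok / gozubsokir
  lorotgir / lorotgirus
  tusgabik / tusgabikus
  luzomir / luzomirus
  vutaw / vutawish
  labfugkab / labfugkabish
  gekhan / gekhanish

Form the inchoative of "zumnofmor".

tuneken and hurwoggon both end in -n yet inflect differently (tunekenen, gohurwoggonir), so the final letter is not what conditions the rule; the last vowel is.
"zumnofmor" has last vowel 'o'. The stems whose last vowel is 'o' (hurwoggon → gohurwoggonir, zubsok → gozubsokir) add go- … -ir around the stem.
The other patterns: stems whose last vowel is 'e' add -en; stems whose last vowel is 'i' add -us; stems whose last vowel is 'a' add -ish.
So zumnofmor → gozumnofmorir.

gozumnofmorir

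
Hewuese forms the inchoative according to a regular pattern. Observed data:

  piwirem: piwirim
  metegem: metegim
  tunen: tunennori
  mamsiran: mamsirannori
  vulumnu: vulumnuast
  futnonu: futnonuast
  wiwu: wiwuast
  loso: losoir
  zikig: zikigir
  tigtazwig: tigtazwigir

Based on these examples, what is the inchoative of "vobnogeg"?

vobnogegir

piwirem and tunen both have last vowel 'e' yet inflect differently (piwirim, tunennori), so the last vowel is not what conditions the rule; the final letter is.
"vobnogeg" ends in -g. The stems ending in -g (zikig → zikigir, tigtazwig → tigtazwigir) add -ir.
The other patterns: stems ending in -m change the last vowel to 'i'; stems ending in -n double the final consonant and add -ori; stems ending in -u add -ast.
So vobnogeg → vobnogegir.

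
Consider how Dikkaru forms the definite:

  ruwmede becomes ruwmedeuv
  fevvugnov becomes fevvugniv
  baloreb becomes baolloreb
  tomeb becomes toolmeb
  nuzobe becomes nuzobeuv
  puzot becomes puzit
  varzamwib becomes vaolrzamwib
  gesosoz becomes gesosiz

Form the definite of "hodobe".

ruwmede and baloreb both have last vowel 'e' yet inflect differently (ruwmedeuv, baolloreb), so the last vowel is not what conditions the rule; the final letter is.
"hodobe" ends in -e. The stems ending in -e (ruwmede → ruwmedeuv, nuzobe → nuzobeuv) add -uv.
The other patterns: stems ending in -b insert -ol- after the first vowel; stems ending in -t, -v or -z change the last vowel to 'i'.
So hodobe → hodobeuv.

hodobeuv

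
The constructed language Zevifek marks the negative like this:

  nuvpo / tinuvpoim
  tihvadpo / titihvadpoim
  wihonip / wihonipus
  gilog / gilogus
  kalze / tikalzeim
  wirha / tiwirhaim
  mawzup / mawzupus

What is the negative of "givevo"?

tigivevoim

"givevo" ends in a vowel. The stems ending in a vowel (nuvpo → tinuvpoim, kalze → tikalzeim, wirha → tiwirhaim) add ti- … -im around the stem.
The other pattern: stems ending in a consonant add -us.
So givevo → tigivevoim.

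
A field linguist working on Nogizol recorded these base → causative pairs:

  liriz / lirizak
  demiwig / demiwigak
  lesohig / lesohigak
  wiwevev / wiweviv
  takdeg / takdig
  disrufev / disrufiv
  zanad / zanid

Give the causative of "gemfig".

gemfigak

demiwig and takdeg both end in -g yet inflect differently (demiwigak, takdig), so the final letter is not what conditions the rule; the last vowel is.
"gemfig" has last vowel 'i'. The stems whose last vowel is 'i' (liriz → lirizak, demiwig → demiwigak, lesohig → lesohigak) add -ak.
So gemfig → gemfigak.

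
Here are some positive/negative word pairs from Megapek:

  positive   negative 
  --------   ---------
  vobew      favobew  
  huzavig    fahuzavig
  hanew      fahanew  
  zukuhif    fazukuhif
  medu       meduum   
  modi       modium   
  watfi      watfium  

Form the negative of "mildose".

huzavig and modi both have last vowel 'i' yet inflect differently (fahuzavig, modium), so the last vowel is not what conditions the rule; whether the stem ends in a vowel or a consonant is.
"mildose" ends in a vowel. The stems ending in a vowel (medu → meduum, modi → modium, watfi → watfium) add -um.
So mildose → mildoseum.

mildoseum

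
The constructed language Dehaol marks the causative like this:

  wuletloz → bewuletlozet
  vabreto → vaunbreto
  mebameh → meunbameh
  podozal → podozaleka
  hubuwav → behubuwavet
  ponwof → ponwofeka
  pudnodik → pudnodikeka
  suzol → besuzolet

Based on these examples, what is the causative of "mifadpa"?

"mifadpa" begins with m-. The one such stem in the data (mebameh → meunbameh) inserts -un- after the first vowel (as does vabreto), so the same rule applies.
So mifadpa → miunfadpa.

miunfadpa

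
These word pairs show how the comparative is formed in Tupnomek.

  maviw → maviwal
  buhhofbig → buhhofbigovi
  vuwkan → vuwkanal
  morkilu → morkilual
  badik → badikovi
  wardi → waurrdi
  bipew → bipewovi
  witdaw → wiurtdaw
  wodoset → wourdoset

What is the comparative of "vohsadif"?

vohsadifal

"vohsadif" begins with v-. The one such stem in the data (vuwkan → vuwkanal) adds -al, so the same rule applies.
So vohsadif → vohsadifal.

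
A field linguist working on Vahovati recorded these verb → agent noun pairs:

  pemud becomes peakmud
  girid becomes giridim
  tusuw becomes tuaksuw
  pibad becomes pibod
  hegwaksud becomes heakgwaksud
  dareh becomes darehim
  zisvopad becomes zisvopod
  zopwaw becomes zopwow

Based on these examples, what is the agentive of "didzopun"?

diakdzopun

hegwaksud and girid both end in -d yet inflect differently (heakgwaksud, giridim), so the final letter is not what conditions the rule; the last vowel is.
"didzopun" has last vowel 'u'. The stems whose last vowel is 'u' (tusuw → tuaksuw, hegwaksud → heakgwaksud, pemud → peakmud) insert -ak- after the first vowel.
So didzopun → diakdzopun.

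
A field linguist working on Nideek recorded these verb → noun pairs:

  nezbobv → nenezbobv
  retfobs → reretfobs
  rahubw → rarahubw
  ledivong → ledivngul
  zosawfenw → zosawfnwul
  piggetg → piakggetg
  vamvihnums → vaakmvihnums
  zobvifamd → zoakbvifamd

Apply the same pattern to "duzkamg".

duakzkamg

rahubw and zosawfenw both end in -w yet inflect differently (rarahubw, zosawfnwul), so the final letter is not what conditions the rule; the second-to-last letter is.
"duzkamg" has second-to-last letter 'm'. The stems whose second-to-last letter is 'm' (vamvihnums → vaakmvihnums, zobvifamd → zoakbvifamd) insert -ak- after the first vowel.
The other patterns: stems whose second-to-last letter is 'b' repeat the first consonant+vowel as a prefix; stems whose second-to-last letter is 'n' delete the last vowel and add -ul.
So duzkamg → duakzkamg.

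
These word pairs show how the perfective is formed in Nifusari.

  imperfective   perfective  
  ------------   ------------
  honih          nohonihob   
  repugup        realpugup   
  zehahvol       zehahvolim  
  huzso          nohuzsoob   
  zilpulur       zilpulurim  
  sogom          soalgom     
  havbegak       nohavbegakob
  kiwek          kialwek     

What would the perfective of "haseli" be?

havbegak and kiwek both end in -k yet inflect differently (nohavbegakob, kialwek), so the final letter is not what conditions the rule; the first letter is.
"haseli" begins with h-. The stems beginning with h- (huzso → nohuzsoob, havbegak → nohavbegakob, honih → nohonihob) add no- … -ob around the stem.
The other patterns: stems beginning with z- add -im; stems beginning with k-, r- or s- insert -al- after the first vowel.
So haseli → nohaseliob.

nohaseliob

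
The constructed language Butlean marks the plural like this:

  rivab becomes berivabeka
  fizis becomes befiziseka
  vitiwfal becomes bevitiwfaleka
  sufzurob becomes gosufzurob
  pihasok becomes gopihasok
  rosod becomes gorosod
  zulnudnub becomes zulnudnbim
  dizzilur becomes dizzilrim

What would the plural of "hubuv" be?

hubvim

rivab and sufzurob both end in -b yet inflect differently (berivabeka, gosufzurob), so the final letter is not what conditions the rule; the last vowel is.
"hubuv" has last vowel 'u'. The stems whose last vowel is 'u' (zulnudnub → zulnudnbim, dizzilur → dizzilrim) delete the last vowel and add -im.
The other patterns: stems whose last vowel is 'a' or 'i' add be- … -eka around the stem; stems whose last vowel is 'o' add the prefix go-.
So hubuv → hubvim.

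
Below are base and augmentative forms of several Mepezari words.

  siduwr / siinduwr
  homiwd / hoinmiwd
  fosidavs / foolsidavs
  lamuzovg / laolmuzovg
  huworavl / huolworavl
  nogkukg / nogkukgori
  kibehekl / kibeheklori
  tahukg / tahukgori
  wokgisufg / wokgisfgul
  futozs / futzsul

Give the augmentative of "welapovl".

weollapovl

lamuzovg and nogkukg both end in -g yet inflect differently (laolmuzovg, nogkukgori), so the final letter is not what conditions the rule; the second-to-last letter is.
"welapovl" has second-to-last letter 'v'. The stems whose second-to-last letter is 'v' (fosidavs → foolsidavs, lamuzovg → laolmuzovg, huworavl → huolworavl) insert -ol- after the first vowel.
So welapovl → weollapovl.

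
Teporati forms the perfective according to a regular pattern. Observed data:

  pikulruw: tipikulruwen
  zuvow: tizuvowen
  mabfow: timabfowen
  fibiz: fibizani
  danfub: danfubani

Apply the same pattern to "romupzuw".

pikulruw and danfub both have last vowel 'u' yet inflect differently (tipikulruwen, danfubani), so the last vowel is not what conditions the rule; the final letter is.
"romupzuw" ends in -w. The stems ending in -w (pikulruw → tipikulruwen, zuvow → tizuvowen, mabfow → timabfowen) add ti- … -en around the stem.
So romupzuw → tiromupzuwen.

tiromupzuwen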